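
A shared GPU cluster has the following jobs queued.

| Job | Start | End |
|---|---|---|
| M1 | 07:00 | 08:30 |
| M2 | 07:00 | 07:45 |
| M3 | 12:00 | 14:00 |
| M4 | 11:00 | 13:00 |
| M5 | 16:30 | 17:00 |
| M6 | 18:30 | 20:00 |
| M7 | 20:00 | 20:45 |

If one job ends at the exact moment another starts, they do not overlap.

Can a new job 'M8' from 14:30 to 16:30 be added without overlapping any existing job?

Yes — the slot is free

M1: ends 08:30 at or before M8 starts 14:30 → clear.
M2: ends 07:45 at or before M8 starts 14:30 → clear.
M4: ends 13:00 at or before M8 starts 14:30 → clear.
M3: ends 14:00 at or before M8 starts 14:30 → clear.
M5: starts 16:30 at or after M8 ends 16:30 → clear.
M6: starts 18:30 at or after M8 ends 16:30 → clear.
M7: starts 20:00 at or after M8 ends 16:30 → clear.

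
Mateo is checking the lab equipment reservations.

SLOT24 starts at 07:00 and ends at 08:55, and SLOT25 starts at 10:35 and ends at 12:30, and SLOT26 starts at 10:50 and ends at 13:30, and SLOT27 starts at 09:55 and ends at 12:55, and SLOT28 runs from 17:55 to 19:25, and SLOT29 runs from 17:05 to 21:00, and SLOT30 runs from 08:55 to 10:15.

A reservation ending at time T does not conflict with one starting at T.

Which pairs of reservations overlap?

Sorted by start: SLOT24, SLOT30, SLOT27, SLOT25, SLOT26, SLOT29, SLOT28.
SLOT30 starts exactly when SLOT24 ends (back-to-back, no overlap); SLOT24 is clear from here.
SLOT27 starts before SLOT30 ends → SLOT30 and SLOT27 overlap.
SLOT25 starts after SLOT30 ends; SLOT30 is clear from here.
SLOT25 starts before SLOT27 ends → SLOT27 and SLOT25 overlap.
SLOT26 starts before SLOT27 ends → SLOT27 and SLOT26 overlap.
SLOT29 starts after SLOT27 ends; SLOT27 is clear from here.
SLOT26 starts before SLOT25 ends → SLOT25 and SLOT26 overlap.
SLOT29 starts after SLOT25 ends; SLOT25 is clear from here.
SLOT29 starts after SLOT26 ends; SLOT26 is clear from here.
SLOT28 starts before SLOT29 ends → SLOT29 and SLOT28 overlap.

SLOT25 & SLOT26, SLOT25 & SLOT27, SLOT26 & SLOT27, SLOT27 & SLOT30, SLOT28 & SLOT29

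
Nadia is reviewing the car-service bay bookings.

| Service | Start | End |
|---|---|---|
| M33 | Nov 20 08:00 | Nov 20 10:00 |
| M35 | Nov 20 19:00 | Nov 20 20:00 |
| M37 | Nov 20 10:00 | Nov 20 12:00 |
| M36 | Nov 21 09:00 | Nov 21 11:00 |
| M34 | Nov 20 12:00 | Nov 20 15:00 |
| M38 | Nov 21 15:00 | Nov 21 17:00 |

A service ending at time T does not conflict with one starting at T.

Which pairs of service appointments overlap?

none

Two intervals overlap when each starts before the other ends.
Sorted by start: M33, M37, M34, M35, M36, M38.
M37 starts exactly when M33 ends (back-to-back, no overlap); M33 is clear from here.
M34 starts exactly when M37 ends (back-to-back, no overlap); M37 is clear from here.
M35 starts after M34 ends; M34 is clear from here.
M36 starts after M35 ends; M35 is clear from here.
M38 starts after M36 ends.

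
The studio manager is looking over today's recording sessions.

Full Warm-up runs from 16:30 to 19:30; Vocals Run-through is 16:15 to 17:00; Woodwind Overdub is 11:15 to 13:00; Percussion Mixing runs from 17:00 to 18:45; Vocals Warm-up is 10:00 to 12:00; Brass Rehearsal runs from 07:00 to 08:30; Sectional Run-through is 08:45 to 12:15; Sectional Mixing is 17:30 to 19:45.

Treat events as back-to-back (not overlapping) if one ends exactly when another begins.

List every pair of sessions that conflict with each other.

Sorted by start: Brass Rehearsal, Sectional Run-through, Vocals Warm-up, Woodwind Overdub, Vocals Run-through, Full Warm-up, Percussion Mixing, Sectional Mixing.
Sectional Run-through starts after Brass Rehearsal ends, so nothing later overlaps Brass Rehearsal either.
Vocals Warm-up starts before Sectional Run-through ends → Sectional Run-through and Vocals Warm-up overlap.
Woodwind Overdub starts before Sectional Run-through ends → Sectional Run-through and Woodwind Overdub overlap.
Vocals Run-through starts after Sectional Run-through ends, so nothing later overlaps Sectional Run-through either.
Woodwind Overdub starts before Vocals Warm-up ends → Vocals Warm-up and Woodwind Overdub overlap.
Vocals Run-through starts after Vocals Warm-up ends, so nothing later overlaps Vocals Warm-up either.
Vocals Run-through starts after Woodwind Overdub ends, so nothing later overlaps Woodwind Overdub either.
Full Warm-up starts before Vocals Run-through ends → Vocals Run-through and Full Warm-up overlap.
Percussion Mixing starts exactly when Vocals Run-through ends (back-to-back, no overlap), so nothing later overlaps Vocals Run-through either.
Percussion Mixing starts before Full Warm-up ends → Full Warm-up and Percussion Mixing overlap.
Sectional Mixing starts before Full Warm-up ends → Full Warm-up and Sectional Mixing overlap.
Sectional Mixing starts before Percussion Mixing ends → Percussion Mixing and Sectional Mixing overlap.

Full Warm-up & Percussion Mixing, Full Warm-up & Sectional Mixing, Full Warm-up & Vocals Run-through, Percussion Mixing & Sectional Mixing, Sectional Run-through & Vocals Warm-up, Sectional Run-through & Woodwind Overdub, Vocals Warm-up & Woodwind Overdub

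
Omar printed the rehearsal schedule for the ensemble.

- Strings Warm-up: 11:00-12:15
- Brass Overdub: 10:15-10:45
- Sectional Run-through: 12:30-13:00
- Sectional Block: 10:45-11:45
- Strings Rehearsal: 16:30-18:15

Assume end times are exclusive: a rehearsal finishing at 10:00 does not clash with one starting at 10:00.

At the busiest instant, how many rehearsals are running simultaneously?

Walk through starts and ends in time order (an end at T is processed before a start at T):
10:15 start Brass Overdub → 1
10:45 end Brass Overdub → 0
10:45 start Sectional Block → 1
11:00 start Strings Warm-up → 2
11:45 end Sectional Block → 1
12:15 end Strings Warm-up → 0
12:30 start Sectional Run-through → 1
13:00 end Sectional Run-through → 0
16:30 start Strings Rehearsal → 1
18:15 end Strings Rehearsal → 0
Peak is 2, at 11:00 (Sectional Block, Strings Warm-up).

2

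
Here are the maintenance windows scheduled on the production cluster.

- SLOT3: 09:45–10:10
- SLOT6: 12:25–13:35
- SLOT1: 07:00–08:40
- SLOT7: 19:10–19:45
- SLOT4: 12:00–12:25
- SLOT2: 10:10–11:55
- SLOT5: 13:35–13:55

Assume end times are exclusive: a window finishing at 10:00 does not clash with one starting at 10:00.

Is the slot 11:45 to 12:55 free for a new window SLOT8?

No — it overlaps SLOT2, SLOT4, SLOT6

SLOT1: ends 08:40 at or before SLOT8 starts 11:45 → clear.
SLOT3: ends 10:10 at or before SLOT8 starts 11:45 → clear.
SLOT2: starts 10:10 before SLOT8 ends 12:55, and ends 11:55 after SLOT8 starts 11:45 → overlap.
SLOT4: starts 12:00 before SLOT8 ends 12:55, and ends 12:25 after SLOT8 starts 11:45 → overlap.
SLOT6: starts 12:25 before SLOT8 ends 12:55, and ends 13:35 after SLOT8 starts 11:45 → overlap.
SLOT5: starts 13:35 at or after SLOT8 ends 12:55 → clear.
SLOT7: starts 19:10 at or after SLOT8 ends 12:55 → clear.
SLOT8 overlaps SLOT2, SLOT4, SLOT6.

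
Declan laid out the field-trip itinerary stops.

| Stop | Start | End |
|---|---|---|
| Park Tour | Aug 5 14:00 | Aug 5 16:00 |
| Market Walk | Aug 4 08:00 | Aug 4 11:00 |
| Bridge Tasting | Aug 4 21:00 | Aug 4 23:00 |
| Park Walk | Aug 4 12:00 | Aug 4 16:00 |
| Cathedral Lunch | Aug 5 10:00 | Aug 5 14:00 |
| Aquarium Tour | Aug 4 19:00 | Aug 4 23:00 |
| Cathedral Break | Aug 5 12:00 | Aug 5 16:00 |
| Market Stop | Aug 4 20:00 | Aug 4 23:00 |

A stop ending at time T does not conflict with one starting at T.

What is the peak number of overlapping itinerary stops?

3

Sort all start/end points and keep a running count:
Aug 4 08:00 start Market Walk → 1
Aug 4 11:00 end Market Walk → 0
Aug 4 12:00 start Park Walk → 1
Aug 4 16:00 end Park Walk → 0
Aug 4 19:00 start Aquarium Tour → 1
Aug 4 20:00 start Market Stop → 2
Aug 4 21:00 start Bridge Tasting → 3
Aug 4 23:00 end Aquarium Tour → 2
Aug 4 23:00 end Bridge Tasting → 1
Aug 4 23:00 end Market Stop → 0
Aug 5 10:00 start Cathedral Lunch → 1
Aug 5 12:00 start Cathedral Break → 2
Aug 5 14:00 end Cathedral Lunch → 1
Aug 5 14:00 start Park Tour → 2
Aug 5 16:00 end Cathedral Break → 1
Aug 5 16:00 end Park Tour → 0
Peak is 3, at Aug 4 21:00 (Aquarium Tour, Bridge Tasting, Market Stop).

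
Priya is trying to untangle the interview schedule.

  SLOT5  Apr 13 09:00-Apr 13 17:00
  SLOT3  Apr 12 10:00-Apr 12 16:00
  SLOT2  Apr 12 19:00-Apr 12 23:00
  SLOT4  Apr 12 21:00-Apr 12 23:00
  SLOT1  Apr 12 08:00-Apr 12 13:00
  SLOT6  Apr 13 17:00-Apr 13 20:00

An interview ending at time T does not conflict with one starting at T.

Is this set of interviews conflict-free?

Two intervals overlap when each starts before the other ends.
Sorted by start: SLOT1, SLOT3, SLOT2, SLOT4, SLOT5, SLOT6.
SLOT3 starts before SLOT1 ends → SLOT1 and SLOT3 overlap.
That's a conflict, so the schedule is not conflict-free.

No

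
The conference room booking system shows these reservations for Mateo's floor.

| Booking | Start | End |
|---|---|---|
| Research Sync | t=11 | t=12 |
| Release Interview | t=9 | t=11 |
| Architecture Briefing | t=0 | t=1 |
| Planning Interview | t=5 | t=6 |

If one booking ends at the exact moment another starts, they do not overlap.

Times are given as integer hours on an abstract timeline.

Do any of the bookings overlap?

No

Check each pair: they overlap iff neither finishes before the other starts.
Sorted by start: Architecture Briefing, Planning Interview, Release Interview, Research Sync.
Planning Interview starts after Architecture Briefing ends; Architecture Briefing is clear from here.
Release Interview starts after Planning Interview ends; Planning Interview is clear from here.
Research Sync starts exactly when Release Interview ends (back-to-back, no overlap).
Every pair is clear; the schedule has no overlaps.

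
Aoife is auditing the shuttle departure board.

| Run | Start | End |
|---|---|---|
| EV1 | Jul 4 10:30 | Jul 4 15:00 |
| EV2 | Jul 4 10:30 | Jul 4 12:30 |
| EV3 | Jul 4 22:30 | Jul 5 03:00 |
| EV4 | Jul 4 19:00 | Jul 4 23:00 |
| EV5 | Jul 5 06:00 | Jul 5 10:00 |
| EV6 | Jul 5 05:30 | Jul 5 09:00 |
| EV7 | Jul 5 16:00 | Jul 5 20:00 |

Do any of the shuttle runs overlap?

Two intervals overlap when each starts before the other ends.
Sorted by start: EV1, EV2, EV4, EV3, EV6, EV5, EV7.
EV2 starts before EV1 ends → EV1 and EV2 overlap.
That's a conflict, so the schedule is not conflict-free.

Yes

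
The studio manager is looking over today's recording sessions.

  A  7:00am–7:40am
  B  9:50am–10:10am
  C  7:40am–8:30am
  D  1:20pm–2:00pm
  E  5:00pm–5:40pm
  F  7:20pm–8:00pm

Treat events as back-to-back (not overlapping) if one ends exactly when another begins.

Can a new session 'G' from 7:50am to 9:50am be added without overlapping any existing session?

A: ends 7:40am at or before G starts 7:50am → clear.
C: starts 7:40am before G ends 9:50am, and ends 8:30am after G starts 7:50am → overlap.
B: starts 9:50am at or after G ends 9:50am → clear.
D: starts 1:20pm at or after G ends 9:50am → clear.
E: starts 5:00pm at or after G ends 9:50am → clear.
F: starts 7:20pm at or after G ends 9:50am → clear.
G overlaps C.

No — it overlaps C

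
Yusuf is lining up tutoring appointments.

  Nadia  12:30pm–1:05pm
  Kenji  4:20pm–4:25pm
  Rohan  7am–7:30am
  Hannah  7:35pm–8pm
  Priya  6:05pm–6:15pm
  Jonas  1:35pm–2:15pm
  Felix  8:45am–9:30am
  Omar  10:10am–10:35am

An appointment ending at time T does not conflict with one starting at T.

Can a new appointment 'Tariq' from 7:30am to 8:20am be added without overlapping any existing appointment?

Rohan: ends 7:30am at or before Tariq starts 7:30am → clear.
Felix: starts 8:45am at or after Tariq ends 8:20am → clear.
Omar: starts 10:10am at or after Tariq ends 8:20am → clear.
Nadia: starts 12:30pm at or after Tariq ends 8:20am → clear.
Jonas: starts 1:35pm at or after Tariq ends 8:20am → clear.
Kenji: starts 4:20pm at or after Tariq ends 8:20am → clear.
Priya: starts 6:05pm at or after Tariq ends 8:20am → clear.
Hannah: starts 7:35pm at or after Tariq ends 8:20am → clear.

Yes — the slot is free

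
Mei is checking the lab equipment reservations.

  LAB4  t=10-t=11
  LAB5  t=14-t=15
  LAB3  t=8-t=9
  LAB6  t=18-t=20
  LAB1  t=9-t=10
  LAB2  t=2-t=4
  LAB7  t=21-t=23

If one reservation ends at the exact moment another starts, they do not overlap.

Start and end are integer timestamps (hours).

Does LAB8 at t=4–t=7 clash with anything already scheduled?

LAB2: ends t=4 at or before LAB8 starts t=4 → clear.
LAB3: starts t=8 at or after LAB8 ends t=7 → clear.
LAB1: starts t=9 at or after LAB8 ends t=7 → clear.
LAB4: starts t=10 at or after LAB8 ends t=7 → clear.
LAB5: starts t=14 at or after LAB8 ends t=7 → clear.
LAB6: starts t=18 at or after LAB8 ends t=7 → clear.
LAB7: starts t=21 at or after LAB8 ends t=7 → clear.

No — it doesn't clash with anything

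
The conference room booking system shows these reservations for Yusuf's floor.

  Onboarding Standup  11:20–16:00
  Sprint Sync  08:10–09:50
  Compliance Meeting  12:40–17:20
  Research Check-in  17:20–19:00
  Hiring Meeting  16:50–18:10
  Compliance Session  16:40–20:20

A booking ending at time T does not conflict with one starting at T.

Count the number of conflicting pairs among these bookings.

6

Sorted by start: Sprint Sync, Onboarding Standup, Compliance Meeting, Compliance Session, Hiring Meeting, Research Check-in.
Onboarding Standup starts after Sprint Sync ends, so Sprint Sync has no further overlaps.
Compliance Meeting starts before Onboarding Standup ends → Onboarding Standup and Compliance Meeting overlap.
Compliance Session starts after Onboarding Standup ends, so Onboarding Standup has no further overlaps.
Compliance Session starts before Compliance Meeting ends → Compliance Meeting and Compliance Session overlap.
Hiring Meeting starts before Compliance Meeting ends → Compliance Meeting and Hiring Meeting overlap.
Research Check-in starts exactly when Compliance Meeting ends (back-to-back, no overlap).
Hiring Meeting starts before Compliance Session ends → Compliance Session and Hiring Meeting overlap.
Research Check-in starts before Compliance Session ends → Compliance Session and Research Check-in overlap.
Research Check-in starts before Hiring Meeting ends → Hiring Meeting and Research Check-in overlap.
Overlapping pairs: Compliance Meeting & Compliance Session, Compliance Meeting & Hiring Meeting, Compliance Meeting & Onboarding Standup, Compliance Session & Hiring Meeting, Compliance Session & Research Check-in, Hiring Meeting & Research Check-in — 6 in total.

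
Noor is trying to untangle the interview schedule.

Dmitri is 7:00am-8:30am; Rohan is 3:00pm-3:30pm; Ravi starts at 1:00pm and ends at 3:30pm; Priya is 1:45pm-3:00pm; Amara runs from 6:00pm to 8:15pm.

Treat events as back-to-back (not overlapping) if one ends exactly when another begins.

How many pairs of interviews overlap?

Sorted by start: Dmitri, Ravi, Priya, Rohan, Amara.
Ravi starts after Dmitri ends; Dmitri is clear from here.
Priya starts before Ravi ends → Ravi and Priya overlap.
Rohan starts before Ravi ends → Ravi and Rohan overlap.
Amara starts after Ravi ends.
Rohan starts exactly when Priya ends (back-to-back, no overlap); Priya is clear from here.
Amara starts after Rohan ends.
Overlapping pairs: Priya & Ravi, Ravi & Rohan — 2 in total.

2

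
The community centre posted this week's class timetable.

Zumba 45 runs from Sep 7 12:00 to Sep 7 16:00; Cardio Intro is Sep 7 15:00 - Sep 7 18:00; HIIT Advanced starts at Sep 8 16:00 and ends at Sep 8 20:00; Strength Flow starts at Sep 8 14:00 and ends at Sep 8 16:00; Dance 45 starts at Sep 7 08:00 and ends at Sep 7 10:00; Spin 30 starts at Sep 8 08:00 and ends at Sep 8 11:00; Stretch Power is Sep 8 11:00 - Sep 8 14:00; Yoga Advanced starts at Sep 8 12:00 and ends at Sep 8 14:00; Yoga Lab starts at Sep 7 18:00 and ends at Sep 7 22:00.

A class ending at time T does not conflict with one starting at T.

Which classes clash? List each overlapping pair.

Cardio Intro & Zumba 45, Stretch Power & Yoga Advanced

Sorted by start: Dance 45, Zumba 45, Cardio Intro, Yoga Lab, Spin 30, Stretch Power, Yoga Advanced, Strength Flow, HIIT Advanced.
Zumba 45 starts after Dance 45 ends, so Dance 45 has no further overlaps.
Cardio Intro starts before Zumba 45 ends → Zumba 45 and Cardio Intro overlap.
Yoga Lab starts after Zumba 45 ends, so Zumba 45 has no further overlaps.
Yoga Lab starts exactly when Cardio Intro ends (back-to-back, no overlap), so Cardio Intro has no further overlaps.
Spin 30 starts after Yoga Lab ends, so Yoga Lab has no further overlaps.
Stretch Power starts exactly when Spin 30 ends (back-to-back, no overlap), so Spin 30 has no further overlaps.
Yoga Advanced starts before Stretch Power ends → Stretch Power and Yoga Advanced overlap.
Strength Flow starts exactly when Stretch Power ends (back-to-back, no overlap), so Stretch Power has no further overlaps.
Strength Flow starts exactly when Yoga Advanced ends (back-to-back, no overlap), so Yoga Advanced has no further overlaps.
HIIT Advanced starts exactly when Strength Flow ends (back-to-back, no overlap).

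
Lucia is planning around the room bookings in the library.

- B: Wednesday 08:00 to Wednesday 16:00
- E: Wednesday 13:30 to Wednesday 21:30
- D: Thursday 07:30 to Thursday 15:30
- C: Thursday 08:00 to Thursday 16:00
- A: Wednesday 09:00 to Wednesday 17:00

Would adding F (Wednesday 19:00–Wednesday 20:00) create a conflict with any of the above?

Yes — it overlaps E

B: ends Wednesday 16:00 at or before F starts Wednesday 19:00 → clear.
A: ends Wednesday 17:00 at or before F starts Wednesday 19:00 → clear.
E: starts Wednesday 13:30 before F ends Wednesday 20:00, and ends Wednesday 21:30 after F starts Wednesday 19:00 → overlap.
D: starts Thursday 07:30 at or after F ends Wednesday 20:00 → clear.
C: starts Thursday 08:00 at or after F ends Wednesday 20:00 → clear.
F overlaps E.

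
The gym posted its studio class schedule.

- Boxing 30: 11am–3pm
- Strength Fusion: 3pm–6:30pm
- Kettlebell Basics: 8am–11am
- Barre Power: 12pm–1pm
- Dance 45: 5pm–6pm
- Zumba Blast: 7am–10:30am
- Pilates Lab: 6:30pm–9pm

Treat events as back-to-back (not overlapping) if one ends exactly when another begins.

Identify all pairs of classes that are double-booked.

Sorted by start: Zumba Blast, Kettlebell Basics, Boxing 30, Barre Power, Strength Fusion, Dance 45, Pilates Lab.
Kettlebell Basics starts before Zumba Blast ends → Zumba Blast and Kettlebell Basics overlap.
Boxing 30 starts after Zumba Blast ends; Zumba Blast is clear from here.
Boxing 30 starts exactly when Kettlebell Basics ends (back-to-back, no overlap); Kettlebell Basics is clear from here.
Barre Power starts before Boxing 30 ends → Boxing 30 and Barre Power overlap.
Strength Fusion starts exactly when Boxing 30 ends (back-to-back, no overlap); Boxing 30 is clear from here.
Strength Fusion starts after Barre Power ends; Barre Power is clear from here.
Dance 45 starts before Strength Fusion ends → Strength Fusion and Dance 45 overlap.
Pilates Lab starts exactly when Strength Fusion ends (back-to-back, no overlap).
Pilates Lab starts after Dance 45 ends.

Barre Power & Boxing 30, Dance 45 & Strength Fusion, Kettlebell Basics & Zumba Blast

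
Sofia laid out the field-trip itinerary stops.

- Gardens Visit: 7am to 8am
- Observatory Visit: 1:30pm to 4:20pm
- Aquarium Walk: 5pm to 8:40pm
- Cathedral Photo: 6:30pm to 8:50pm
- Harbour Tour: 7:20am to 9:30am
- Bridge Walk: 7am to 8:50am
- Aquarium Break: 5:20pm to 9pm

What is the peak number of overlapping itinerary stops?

3

Sort all start/end points and keep a running count:
7am start Bridge Walk → 1
7am start Gardens Visit → 2
7:20am start Harbour Tour → 3
8am end Gardens Visit → 2
8:50am end Bridge Walk → 1
9:30am end Harbour Tour → 0
1:30pm start Observatory Visit → 1
4:20pm end Observatory Visit → 0
5pm start Aquarium Walk → 1
5:20pm start Aquarium Break → 2
6:30pm start Cathedral Photo → 3
8:40pm end Aquarium Walk → 2
8:50pm end Cathedral Photo → 1
9pm end Aquarium Break → 0
Peak is 3, at 7:20am (Bridge Walk, Gardens Visit, Harbour Tour).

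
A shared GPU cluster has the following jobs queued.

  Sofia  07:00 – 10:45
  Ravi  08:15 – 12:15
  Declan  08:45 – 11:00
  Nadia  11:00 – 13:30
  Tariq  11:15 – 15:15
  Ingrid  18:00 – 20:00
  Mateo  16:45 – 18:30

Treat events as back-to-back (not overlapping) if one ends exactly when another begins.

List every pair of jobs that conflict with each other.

Declan & Ravi, Declan & Sofia, Ingrid & Mateo, Nadia & Ravi, Nadia & Tariq, Ravi & Sofia, Ravi & Tariq

Sorted by start: Sofia, Ravi, Declan, Nadia, Tariq, Mateo, Ingrid.
Ravi starts before Sofia ends → Sofia and Ravi overlap.
Declan starts before Sofia ends → Sofia and Declan overlap.
Nadia starts after Sofia ends, so Sofia has no further overlaps.
Declan starts before Ravi ends → Ravi and Declan overlap.
Nadia starts before Ravi ends → Ravi and Nadia overlap.
Tariq starts before Ravi ends → Ravi and Tariq overlap.
Mateo starts after Ravi ends, so Ravi has no further overlaps.
Nadia starts exactly when Declan ends (back-to-back, no overlap), so Declan has no further overlaps.
Tariq starts before Nadia ends → Nadia and Tariq overlap.
Mateo starts after Nadia ends, so Nadia has no further overlaps.
Mateo starts after Tariq ends, so Tariq has no further overlaps.
Ingrid starts before Mateo ends → Mateo and Ingrid overlap.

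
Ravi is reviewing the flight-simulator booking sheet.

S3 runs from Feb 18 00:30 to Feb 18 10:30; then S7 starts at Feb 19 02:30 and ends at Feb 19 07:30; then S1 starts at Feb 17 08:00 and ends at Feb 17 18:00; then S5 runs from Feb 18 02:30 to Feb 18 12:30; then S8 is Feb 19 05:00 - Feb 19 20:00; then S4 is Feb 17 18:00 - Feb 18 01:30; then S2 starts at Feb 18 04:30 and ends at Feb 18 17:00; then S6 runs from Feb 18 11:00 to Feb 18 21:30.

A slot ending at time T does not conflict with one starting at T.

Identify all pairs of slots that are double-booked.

Sorted by start: S1, S4, S3, S5, S2, S6, S7, S8.
S4 starts exactly when S1 ends (back-to-back, no overlap), so S1 has no further overlaps.
S3 starts before S4 ends → S4 and S3 overlap.
S5 starts after S4 ends, so S4 has no further overlaps.
S5 starts before S3 ends → S3 and S5 overlap.
S2 starts before S3 ends → S3 and S2 overlap.
S6 starts after S3 ends, so S3 has no further overlaps.
S2 starts before S5 ends → S5 and S2 overlap.
S6 starts before S5 ends → S5 and S6 overlap.
S7 starts after S5 ends, so S5 has no further overlaps.
S6 starts before S2 ends → S2 and S6 overlap.
S7 starts after S2 ends, so S2 has no further overlaps.
S7 starts after S6 ends, so S6 has no further overlaps.
S8 starts before S7 ends → S7 and S8 overlap.

S2 & S3, S2 & S5, S2 & S6, S3 & S4, S3 & S5, S5 & S6, S7 & S8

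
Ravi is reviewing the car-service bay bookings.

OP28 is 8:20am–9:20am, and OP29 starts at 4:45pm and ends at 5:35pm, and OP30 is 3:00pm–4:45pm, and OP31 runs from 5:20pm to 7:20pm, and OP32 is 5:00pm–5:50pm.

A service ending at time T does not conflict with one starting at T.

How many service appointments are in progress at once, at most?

Sort all start/end points and keep a running count:
8:20am start OP28 → 1
9:20am end OP28 → 0
3:00pm start OP30 → 1
4:45pm end OP30 → 0
4:45pm start OP29 → 1
5:00pm start OP32 → 2
5:20pm start OP31 → 3
5:35pm end OP29 → 2
5:50pm end OP32 → 1
7:20pm end OP31 → 0
Peak is 3, at 5:20pm (OP29, OP31, OP32).

3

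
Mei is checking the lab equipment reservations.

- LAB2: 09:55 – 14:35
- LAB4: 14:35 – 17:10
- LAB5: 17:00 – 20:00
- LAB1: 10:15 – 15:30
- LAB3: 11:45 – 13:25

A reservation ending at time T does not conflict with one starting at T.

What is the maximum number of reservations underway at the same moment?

Sweep the timeline, counting +1 at each start and −1 at each end (ends before starts at a tie):
09:55 start LAB2 → 1
10:15 start LAB1 → 2
11:45 start LAB3 → 3
13:25 end LAB3 → 2
14:35 end LAB2 → 1
14:35 start LAB4 → 2
15:30 end LAB1 → 1
17:00 start LAB5 → 2
17:10 end LAB4 → 1
20:00 end LAB5 → 0
Peak is 3, at 11:45 (LAB1, LAB2, LAB3).

3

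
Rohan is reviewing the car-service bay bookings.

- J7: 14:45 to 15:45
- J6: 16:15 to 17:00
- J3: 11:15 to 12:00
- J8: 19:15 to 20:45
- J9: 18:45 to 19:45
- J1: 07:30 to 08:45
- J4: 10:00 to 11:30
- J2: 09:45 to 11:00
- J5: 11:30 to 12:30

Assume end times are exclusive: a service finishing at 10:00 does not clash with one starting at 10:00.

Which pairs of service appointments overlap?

J2 & J4, J3 & J4, J3 & J5, J8 & J9

Sorted by start: J1, J2, J4, J3, J5, J7, J6, J9, J8.
J2 starts after J1 ends; J1 is clear from here.
J4 starts before J2 ends → J2 and J4 overlap.
J3 starts after J2 ends; J2 is clear from here.
J3 starts before J4 ends → J4 and J3 overlap.
J5 starts exactly when J4 ends (back-to-back, no overlap); J4 is clear from here.
J5 starts before J3 ends → J3 and J5 overlap.
J7 starts after J3 ends; J3 is clear from here.
J7 starts after J5 ends; J5 is clear from here.
J6 starts after J7 ends; J7 is clear from here.
J9 starts after J6 ends; J6 is clear from here.
J8 starts before J9 ends → J9 and J8 overlap.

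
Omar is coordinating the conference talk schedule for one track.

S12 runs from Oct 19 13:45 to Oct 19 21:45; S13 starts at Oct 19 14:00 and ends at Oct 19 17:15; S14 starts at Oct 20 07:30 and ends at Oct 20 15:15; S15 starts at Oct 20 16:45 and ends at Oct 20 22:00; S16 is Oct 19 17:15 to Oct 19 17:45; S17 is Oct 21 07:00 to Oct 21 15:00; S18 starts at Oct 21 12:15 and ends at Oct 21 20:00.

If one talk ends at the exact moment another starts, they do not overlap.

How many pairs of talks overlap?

Two intervals overlap when each starts before the other ends.
Sorted by start: S12, S13, S16, S14, S15, S17, S18.
S13 starts before S12 ends → S12 and S13 overlap.
S16 starts before S12 ends → S12 and S16 overlap.
S14 starts after S12 ends; S12 is clear from here.
S16 starts exactly when S13 ends (back-to-back, no overlap); S13 is clear from here.
S14 starts after S16 ends; S16 is clear from here.
S15 starts after S14 ends; S14 is clear from here.
S17 starts after S15 ends; S15 is clear from here.
S18 starts before S17 ends → S17 and S18 overlap.
Overlapping pairs: S12 & S13, S12 & S16, S17 & S18 — 3 in total.

3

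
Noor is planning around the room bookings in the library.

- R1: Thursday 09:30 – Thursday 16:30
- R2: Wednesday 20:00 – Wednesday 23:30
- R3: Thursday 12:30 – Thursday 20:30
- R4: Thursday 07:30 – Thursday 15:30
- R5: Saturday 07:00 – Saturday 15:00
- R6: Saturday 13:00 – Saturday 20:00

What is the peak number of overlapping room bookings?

3

Sort all start/end points and keep a running count:
Wednesday 20:00 start R2 → 1
Wednesday 23:30 end R2 → 0
Thursday 07:30 start R4 → 1
Thursday 09:30 start R1 → 2
Thursday 12:30 start R3 → 3
Thursday 15:30 end R4 → 2
Thursday 16:30 end R1 → 1
Thursday 20:30 end R3 → 0
Saturday 07:00 start R5 → 1
Saturday 13:00 start R6 → 2
Saturday 15:00 end R5 → 1
Saturday 20:00 end R6 → 0
Peak is 3, at Thursday 12:30 (R1, R3, R4).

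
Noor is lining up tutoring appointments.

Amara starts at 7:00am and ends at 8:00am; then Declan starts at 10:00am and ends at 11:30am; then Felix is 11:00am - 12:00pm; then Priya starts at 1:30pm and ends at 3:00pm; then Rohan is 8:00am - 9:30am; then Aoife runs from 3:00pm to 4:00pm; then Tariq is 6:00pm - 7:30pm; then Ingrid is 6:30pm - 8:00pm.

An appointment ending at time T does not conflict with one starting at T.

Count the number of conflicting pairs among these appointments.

2

Two intervals overlap when each starts before the other ends.
Sorted by start: Amara, Rohan, Declan, Felix, Priya, Aoife, Tariq, Ingrid.
Rohan starts exactly when Amara ends (back-to-back, no overlap), so nothing later overlaps Amara either.
Declan starts after Rohan ends, so nothing later overlaps Rohan either.
Felix starts before Declan ends → Declan and Felix overlap.
Priya starts after Declan ends, so nothing later overlaps Declan either.
Priya starts after Felix ends, so nothing later overlaps Felix either.
Aoife starts exactly when Priya ends (back-to-back, no overlap), so nothing later overlaps Priya either.
Tariq starts after Aoife ends, so nothing later overlaps Aoife either.
Ingrid starts before Tariq ends → Tariq and Ingrid overlap.
Overlapping pairs: Declan & Felix, Ingrid & Tariq — 2 in total.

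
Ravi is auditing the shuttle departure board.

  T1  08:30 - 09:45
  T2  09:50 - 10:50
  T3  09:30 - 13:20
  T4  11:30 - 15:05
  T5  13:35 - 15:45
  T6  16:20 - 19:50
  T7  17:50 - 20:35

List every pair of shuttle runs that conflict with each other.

T1 & T3, T2 & T3, T3 & T4, T4 & T5, T6 & T7

Two intervals overlap when each starts before the other ends.
Sorted by start: T1, T3, T2, T4, T5, T6, T7.
T3 starts before T1 ends → T1 and T3 overlap.
T2 starts after T1 ends, so T1 has no further overlaps.
T2 starts before T3 ends → T3 and T2 overlap.
T4 starts before T3 ends → T3 and T4 overlap.
T5 starts after T3 ends, so T3 has no further overlaps.
T4 starts after T2 ends, so T2 has no further overlaps.
T5 starts before T4 ends → T4 and T5 overlap.
T6 starts after T4 ends, so T4 has no further overlaps.
T6 starts after T5 ends, so T5 has no further overlaps.
T7 starts before T6 ends → T6 and T7 overlap.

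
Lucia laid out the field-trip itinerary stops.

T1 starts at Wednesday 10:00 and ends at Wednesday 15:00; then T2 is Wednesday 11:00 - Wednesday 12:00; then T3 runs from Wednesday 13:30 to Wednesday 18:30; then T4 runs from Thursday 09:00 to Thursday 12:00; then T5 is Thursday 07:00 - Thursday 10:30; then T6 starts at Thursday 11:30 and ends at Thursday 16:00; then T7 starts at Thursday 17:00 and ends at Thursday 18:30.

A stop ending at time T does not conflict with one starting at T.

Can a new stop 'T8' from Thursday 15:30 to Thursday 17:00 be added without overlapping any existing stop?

T1: ends Wednesday 15:00 at or before T8 starts Thursday 15:30 → clear.
T2: ends Wednesday 12:00 at or before T8 starts Thursday 15:30 → clear.
T3: ends Wednesday 18:30 at or before T8 starts Thursday 15:30 → clear.
T5: ends Thursday 10:30 at or before T8 starts Thursday 15:30 → clear.
T4: ends Thursday 12:00 at or before T8 starts Thursday 15:30 → clear.
T6: starts Thursday 11:30 before T8 ends Thursday 17:00, and ends Thursday 16:00 after T8 starts Thursday 15:30 → overlap.
T7: starts Thursday 17:00 at or after T8 ends Thursday 17:00 → clear.
T8 overlaps T6.

No — it overlaps T6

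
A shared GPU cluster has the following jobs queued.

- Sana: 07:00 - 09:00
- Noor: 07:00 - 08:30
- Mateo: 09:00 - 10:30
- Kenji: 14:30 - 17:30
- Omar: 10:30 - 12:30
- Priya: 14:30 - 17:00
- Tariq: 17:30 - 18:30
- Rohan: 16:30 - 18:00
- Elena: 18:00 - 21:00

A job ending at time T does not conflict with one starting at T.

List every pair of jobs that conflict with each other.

Elena & Tariq, Kenji & Priya, Kenji & Rohan, Noor & Sana, Priya & Rohan, Rohan & Tariq

Check each pair: they overlap iff neither finishes before the other starts.
Sorted by start: Sana, Noor, Mateo, Omar, Kenji, Priya, Rohan, Tariq, Elena.
Noor starts before Sana ends → Sana and Noor overlap.
Mateo starts exactly when Sana ends (back-to-back, no overlap), so nothing later overlaps Sana either.
Mateo starts after Noor ends, so nothing later overlaps Noor either.
Omar starts exactly when Mateo ends (back-to-back, no overlap), so nothing later overlaps Mateo either.
Kenji starts after Omar ends, so nothing later overlaps Omar either.
Priya starts before Kenji ends → Kenji and Priya overlap.
Rohan starts before Kenji ends → Kenji and Rohan overlap.
Tariq starts exactly when Kenji ends (back-to-back, no overlap), so nothing later overlaps Kenji either.
Rohan starts before Priya ends → Priya and Rohan overlap.
Tariq starts after Priya ends, so nothing later overlaps Priya either.
Tariq starts before Rohan ends → Rohan and Tariq overlap.
Elena starts exactly when Rohan ends (back-to-back, no overlap).
Elena starts before Tariq ends → Tariq and Elena overlap.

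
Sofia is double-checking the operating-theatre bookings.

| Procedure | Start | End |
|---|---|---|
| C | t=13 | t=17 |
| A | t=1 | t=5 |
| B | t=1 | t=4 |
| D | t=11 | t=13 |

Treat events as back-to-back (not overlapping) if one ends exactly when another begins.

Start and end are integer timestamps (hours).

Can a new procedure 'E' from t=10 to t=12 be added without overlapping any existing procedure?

No — it overlaps D

A: ends t=5 at or before E starts t=10 → clear.
B: ends t=4 at or before E starts t=10 → clear.
D: starts t=11 before E ends t=12, and ends t=13 after E starts t=10 → overlap.
C: starts t=13 at or after E ends t=12 → clear.
E overlaps D.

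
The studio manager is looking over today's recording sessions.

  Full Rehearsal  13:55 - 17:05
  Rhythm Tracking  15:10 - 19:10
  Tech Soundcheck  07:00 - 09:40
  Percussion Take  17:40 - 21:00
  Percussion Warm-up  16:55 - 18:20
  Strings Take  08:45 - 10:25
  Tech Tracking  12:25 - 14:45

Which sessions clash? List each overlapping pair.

Full Rehearsal & Percussion Warm-up, Full Rehearsal & Rhythm Tracking, Full Rehearsal & Tech Tracking, Percussion Take & Percussion Warm-up, Percussion Take & Rhythm Tracking, Percussion Warm-up & Rhythm Tracking, Strings Take & Tech Soundcheck

Sorted by start: Tech Soundcheck, Strings Take, Tech Tracking, Full Rehearsal, Rhythm Tracking, Percussion Warm-up, Percussion Take.
Strings Take starts before Tech Soundcheck ends → Tech Soundcheck and Strings Take overlap.
Tech Tracking starts after Tech Soundcheck ends, so Tech Soundcheck has no further overlaps.
Tech Tracking starts after Strings Take ends, so Strings Take has no further overlaps.
Full Rehearsal starts before Tech Tracking ends → Tech Tracking and Full Rehearsal overlap.
Rhythm Tracking starts after Tech Tracking ends, so Tech Tracking has no further overlaps.
Rhythm Tracking starts before Full Rehearsal ends → Full Rehearsal and Rhythm Tracking overlap.
Percussion Warm-up starts before Full Rehearsal ends → Full Rehearsal and Percussion Warm-up overlap.
Percussion Take starts after Full Rehearsal ends.
Percussion Warm-up starts before Rhythm Tracking ends → Rhythm Tracking and Percussion Warm-up overlap.
Percussion Take starts before Rhythm Tracking ends → Rhythm Tracking and Percussion Take overlap.
Percussion Take starts before Percussion Warm-up ends → Percussion Warm-up and Percussion Take overlap.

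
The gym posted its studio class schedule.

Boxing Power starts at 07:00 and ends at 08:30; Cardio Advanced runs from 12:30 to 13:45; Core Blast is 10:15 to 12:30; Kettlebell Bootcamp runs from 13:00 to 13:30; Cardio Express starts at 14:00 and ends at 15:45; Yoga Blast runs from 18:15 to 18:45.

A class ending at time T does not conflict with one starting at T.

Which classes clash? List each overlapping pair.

Sorted by start: Boxing Power, Core Blast, Cardio Advanced, Kettlebell Bootcamp, Cardio Express, Yoga Blast.
Core Blast starts after Boxing Power ends; Boxing Power is clear from here.
Cardio Advanced starts exactly when Core Blast ends (back-to-back, no overlap); Core Blast is clear from here.
Kettlebell Bootcamp starts before Cardio Advanced ends → Cardio Advanced and Kettlebell Bootcamp overlap.
Cardio Express starts after Cardio Advanced ends; Cardio Advanced is clear from here.
Cardio Express starts after Kettlebell Bootcamp ends; Kettlebell Bootcamp is clear from here.
Yoga Blast starts after Cardio Express ends.

Cardio Advanced & Kettlebell Bootcamp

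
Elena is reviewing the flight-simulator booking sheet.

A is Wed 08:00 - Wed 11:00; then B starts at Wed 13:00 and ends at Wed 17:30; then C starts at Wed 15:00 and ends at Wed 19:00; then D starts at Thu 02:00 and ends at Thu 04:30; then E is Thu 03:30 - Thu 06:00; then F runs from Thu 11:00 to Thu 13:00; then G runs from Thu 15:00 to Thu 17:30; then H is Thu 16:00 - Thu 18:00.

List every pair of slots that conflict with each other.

B & C, D & E, G & H

Sorted by start: A, B, C, D, E, F, G, H.
B starts after A ends — done with A.
C starts before B ends → B and C overlap.
D starts after B ends — done with B.
D starts after C ends — done with C.
E starts before D ends → D and E overlap.
F starts after D ends — done with D.
F starts after E ends — done with E.
G starts after F ends — done with F.
H starts before G ends → G and H overlap.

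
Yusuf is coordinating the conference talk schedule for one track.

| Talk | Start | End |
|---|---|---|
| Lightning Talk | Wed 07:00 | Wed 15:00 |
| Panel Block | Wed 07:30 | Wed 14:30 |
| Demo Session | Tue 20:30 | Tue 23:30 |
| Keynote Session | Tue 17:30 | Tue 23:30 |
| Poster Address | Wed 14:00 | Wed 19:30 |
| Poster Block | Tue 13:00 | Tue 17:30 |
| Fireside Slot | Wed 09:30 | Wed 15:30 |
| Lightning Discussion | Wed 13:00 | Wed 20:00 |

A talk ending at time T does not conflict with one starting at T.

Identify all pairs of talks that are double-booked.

Demo Session & Keynote Session, Fireside Slot & Lightning Discussion, Fireside Slot & Lightning Talk, Fireside Slot & Panel Block, Fireside Slot & Poster Address, Lightning Discussion & Lightning Talk, Lightning Discussion & Panel Block, Lightning Discussion & Poster Address, Lightning Talk & Panel Block, Lightning Talk & Poster Address, Panel Block & Poster Address

Sorted by start: Poster Block, Keynote Session, Demo Session, Lightning Talk, Panel Block, Fireside Slot, Lightning Discussion, Poster Address.
Keynote Session starts exactly when Poster Block ends (back-to-back, no overlap) — done with Poster Block.
Demo Session starts before Keynote Session ends → Keynote Session and Demo Session overlap.
Lightning Talk starts after Keynote Session ends — done with Keynote Session.
Lightning Talk starts after Demo Session ends — done with Demo Session.
Panel Block starts before Lightning Talk ends → Lightning Talk and Panel Block overlap.
Fireside Slot starts before Lightning Talk ends → Lightning Talk and Fireside Slot overlap.
Lightning Discussion starts before Lightning Talk ends → Lightning Talk and Lightning Discussion overlap.
Poster Address starts before Lightning Talk ends → Lightning Talk and Poster Address overlap.
Fireside Slot starts before Panel Block ends → Panel Block and Fireside Slot overlap.
Lightning Discussion starts before Panel Block ends → Panel Block and Lightning Discussion overlap.
Poster Address starts before Panel Block ends → Panel Block and Poster Address overlap.
Lightning Discussion starts before Fireside Slot ends → Fireside Slot and Lightning Discussion overlap.
Poster Address starts before Fireside Slot ends → Fireside Slot and Poster Address overlap.
Poster Address starts before Lightning Discussion ends → Lightning Discussion and Poster Address overlap.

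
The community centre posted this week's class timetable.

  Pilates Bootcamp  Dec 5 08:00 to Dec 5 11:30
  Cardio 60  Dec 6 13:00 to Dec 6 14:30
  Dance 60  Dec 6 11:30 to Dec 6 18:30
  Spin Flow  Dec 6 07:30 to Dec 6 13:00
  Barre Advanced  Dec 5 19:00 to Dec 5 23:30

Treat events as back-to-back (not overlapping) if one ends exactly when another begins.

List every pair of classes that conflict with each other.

Sorted by start: Pilates Bootcamp, Barre Advanced, Spin Flow, Dance 60, Cardio 60.
Barre Advanced starts after Pilates Bootcamp ends; Pilates Bootcamp is clear from here.
Spin Flow starts after Barre Advanced ends; Barre Advanced is clear from here.
Dance 60 starts before Spin Flow ends → Spin Flow and Dance 60 overlap.
Cardio 60 starts exactly when Spin Flow ends (back-to-back, no overlap).
Cardio 60 starts before Dance 60 ends → Dance 60 and Cardio 60 overlap.

Cardio 60 & Dance 60, Dance 60 & Spin Flow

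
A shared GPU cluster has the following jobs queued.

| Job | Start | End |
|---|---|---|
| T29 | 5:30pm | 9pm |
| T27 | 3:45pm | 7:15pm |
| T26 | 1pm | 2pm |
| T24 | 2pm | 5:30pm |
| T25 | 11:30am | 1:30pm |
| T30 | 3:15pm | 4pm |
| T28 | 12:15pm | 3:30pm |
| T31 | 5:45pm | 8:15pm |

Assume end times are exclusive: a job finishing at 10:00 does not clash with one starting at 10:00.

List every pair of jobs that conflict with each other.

T24 & T27, T24 & T28, T24 & T30, T25 & T26, T25 & T28, T26 & T28, T27 & T29, T27 & T30, T27 & T31, T28 & T30, T29 & T31

Check each pair: they overlap iff neither finishes before the other starts.
Sorted by start: T25, T28, T26, T24, T30, T27, T29, T31.
T28 starts before T25 ends → T25 and T28 overlap.
T26 starts before T25 ends → T25 and T26 overlap.
T24 starts after T25 ends; T25 is clear from here.
T26 starts before T28 ends → T28 and T26 overlap.
T24 starts before T28 ends → T28 and T24 overlap.
T30 starts before T28 ends → T28 and T30 overlap.
T27 starts after T28 ends; T28 is clear from here.
T24 starts exactly when T26 ends (back-to-back, no overlap); T26 is clear from here.
T30 starts before T24 ends → T24 and T30 overlap.
T27 starts before T24 ends → T24 and T27 overlap.
T29 starts exactly when T24 ends (back-to-back, no overlap); T24 is clear from here.
T27 starts before T30 ends → T30 and T27 overlap.
T29 starts after T30 ends; T30 is clear from here.
T29 starts before T27 ends → T27 and T29 overlap.
T31 starts before T27 ends → T27 and T31 overlap.
T31 starts before T29 ends → T29 and T31 overlap.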